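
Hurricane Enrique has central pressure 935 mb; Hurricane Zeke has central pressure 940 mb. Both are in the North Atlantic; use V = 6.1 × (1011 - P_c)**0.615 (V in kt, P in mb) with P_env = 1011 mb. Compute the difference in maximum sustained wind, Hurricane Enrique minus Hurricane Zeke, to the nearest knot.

4 kt

Hurricane Enrique: ΔP = 76; V ≈ 6.1 × 76^0.615 ≈ 87.50 kt.
Hurricane Zeke: ΔP = 71; V ≈ 6.1 × 71^0.615 ≈ 83.92 kt.
Difference ≈ 87.50 − 83.92 = 3.58 → 4 kt.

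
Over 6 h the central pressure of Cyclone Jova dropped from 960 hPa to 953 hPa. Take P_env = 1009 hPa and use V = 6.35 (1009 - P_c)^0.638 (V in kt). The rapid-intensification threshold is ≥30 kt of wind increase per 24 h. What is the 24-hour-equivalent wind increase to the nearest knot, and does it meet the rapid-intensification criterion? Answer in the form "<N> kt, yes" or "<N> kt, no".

27 kt, no

V₁: ΔP = 49, V ≈ 6.35 × 49^0.638 ≈ 76.05 kt.
V₂: ΔP = 56, V ≈ 6.35 × 56^0.638 ≈ 82.82 kt.
ΔV over 6 h = 6.77 kt → 24 h equivalent = 6.77 × 24/6 ≈ 27.08 kt.
27 kt < 30 kt ⇒ not rapid intensification.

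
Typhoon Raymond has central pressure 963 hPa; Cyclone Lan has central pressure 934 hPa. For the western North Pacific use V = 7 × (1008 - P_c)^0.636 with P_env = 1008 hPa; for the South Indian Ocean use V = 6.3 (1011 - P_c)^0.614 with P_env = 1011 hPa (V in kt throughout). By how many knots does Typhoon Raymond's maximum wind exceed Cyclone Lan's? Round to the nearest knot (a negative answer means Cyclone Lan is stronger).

-12 kt

Typhoon Raymond: ΔP = 45; V ≈ 7 × 45^0.636 ≈ 78.80 kt.
Cyclone Lan: ΔP = 77; V ≈ 6.3 × 77^0.614 ≈ 90.71 kt.
Difference ≈ 78.80 − 90.71 = -11.91 → -12 kt.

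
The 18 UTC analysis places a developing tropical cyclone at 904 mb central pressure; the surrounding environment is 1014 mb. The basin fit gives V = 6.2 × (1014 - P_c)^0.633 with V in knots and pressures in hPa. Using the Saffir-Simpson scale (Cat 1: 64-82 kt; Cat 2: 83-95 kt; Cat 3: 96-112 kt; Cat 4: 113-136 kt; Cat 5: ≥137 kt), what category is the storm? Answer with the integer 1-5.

4

ΔP = 1014 − 904 = 110 mb.
V ≈ 6.2 × 110^0.633 = 6.2 × 19.60 ≈ 122 kt.
122 kt falls in the Category 4 band.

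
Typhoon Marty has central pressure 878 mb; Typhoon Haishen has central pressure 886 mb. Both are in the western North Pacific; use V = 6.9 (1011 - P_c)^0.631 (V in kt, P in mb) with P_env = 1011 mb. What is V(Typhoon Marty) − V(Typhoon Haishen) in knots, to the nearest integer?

Typhoon Marty: ΔP = 133; V ≈ 6.9 × 133^0.631 ≈ 151.01 kt.
Typhoon Haishen: ΔP = 125; V ≈ 6.9 × 125^0.631 ≈ 145.21 kt.
Difference ≈ 151.01 − 145.21 = 5.80 → 6 kt.

6 kt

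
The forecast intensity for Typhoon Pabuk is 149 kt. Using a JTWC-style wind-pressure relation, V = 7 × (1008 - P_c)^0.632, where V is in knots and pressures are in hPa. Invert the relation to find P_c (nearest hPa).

882 hPa

ΔP = (V / 7)^(1/0.632) = (149/7)^1.582.
149/7 = 21.286; 21.286^1.582 ≈ 126.30 hPa.
P_c = 1008 − 126.30 = 881.70 ≈ 882 hPa.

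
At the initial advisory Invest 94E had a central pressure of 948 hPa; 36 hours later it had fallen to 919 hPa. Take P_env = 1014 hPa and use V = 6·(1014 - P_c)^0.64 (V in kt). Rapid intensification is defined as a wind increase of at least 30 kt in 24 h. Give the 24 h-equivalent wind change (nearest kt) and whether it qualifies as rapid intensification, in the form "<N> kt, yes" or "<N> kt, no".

V₁: ΔP = 66, V ≈ 6 × 66^0.64 ≈ 87.63 kt.
V₂: ΔP = 95, V ≈ 6 × 95^0.64 ≈ 110.64 kt.
ΔV over 36 h = 23.01 kt → 24 h equivalent = 23.01 × 24/36 ≈ 15.34 kt.
15 kt < 30 kt ⇒ not rapid intensification.

15 kt, no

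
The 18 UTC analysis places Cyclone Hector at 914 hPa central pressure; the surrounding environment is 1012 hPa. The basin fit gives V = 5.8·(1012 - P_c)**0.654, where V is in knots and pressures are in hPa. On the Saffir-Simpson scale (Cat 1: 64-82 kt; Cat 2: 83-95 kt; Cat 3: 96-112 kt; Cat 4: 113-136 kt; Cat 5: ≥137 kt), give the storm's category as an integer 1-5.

ΔP = 1012 − 914 = 98 hPa.
V ≈ 5.8 × 98^0.654 = 5.8 × 20.06 ≈ 116 kt.
116 kt falls in the Category 4 band.

4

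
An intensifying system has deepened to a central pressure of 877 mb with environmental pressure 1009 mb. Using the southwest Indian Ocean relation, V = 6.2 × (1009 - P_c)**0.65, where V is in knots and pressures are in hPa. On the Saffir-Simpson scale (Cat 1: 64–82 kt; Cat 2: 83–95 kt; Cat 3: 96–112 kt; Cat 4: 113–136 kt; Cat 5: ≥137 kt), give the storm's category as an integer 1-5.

5

ΔP = 1009 − 877 = 132 mb.
V ≈ 6.2 × 132^0.65 = 6.2 × 23.90 ≈ 148 kt.
148 kt falls in the Category 5 band.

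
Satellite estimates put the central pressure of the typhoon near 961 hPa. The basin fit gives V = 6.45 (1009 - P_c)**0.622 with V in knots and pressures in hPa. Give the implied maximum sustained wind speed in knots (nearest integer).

72 kt

ΔP = 1009 − 961 = 48 hPa.
48^0.622 ≈ 11.110.
V ≈ 6.45 × 11.110 ≈ 71.7 kt.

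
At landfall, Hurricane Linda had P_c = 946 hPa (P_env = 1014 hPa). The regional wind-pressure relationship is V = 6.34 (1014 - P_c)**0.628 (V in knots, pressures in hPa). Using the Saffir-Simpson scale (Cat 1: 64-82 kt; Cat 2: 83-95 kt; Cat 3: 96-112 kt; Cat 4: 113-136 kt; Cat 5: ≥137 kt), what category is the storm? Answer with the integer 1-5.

ΔP = 1014 − 946 = 68 hPa.
V ≈ 6.34 × 68^0.628 = 6.34 × 14.15 ≈ 90 kt.
90 kt falls in the Category 2 band.

2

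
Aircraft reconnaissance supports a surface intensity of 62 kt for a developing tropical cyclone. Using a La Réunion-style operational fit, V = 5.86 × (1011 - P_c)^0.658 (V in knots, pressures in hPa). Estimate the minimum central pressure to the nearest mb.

975 mb

ΔP = (V / 5.86)^(1/0.658) = (62/5.86)^1.520.
62/5.86 = 10.580; 10.580^1.520 ≈ 36.06 mb.
P_c = 1011 − 36.06 = 974.94 ≈ 975 mb.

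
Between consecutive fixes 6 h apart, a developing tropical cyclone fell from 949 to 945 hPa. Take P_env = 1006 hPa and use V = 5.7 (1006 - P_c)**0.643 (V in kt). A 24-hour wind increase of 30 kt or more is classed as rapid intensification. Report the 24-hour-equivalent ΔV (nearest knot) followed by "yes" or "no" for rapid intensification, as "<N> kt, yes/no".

V₁: ΔP = 57, V ≈ 5.7 × 57^0.643 ≈ 76.72 kt.
V₂: ΔP = 61, V ≈ 5.7 × 61^0.643 ≈ 80.14 kt.
ΔV over 6 h = 3.42 kt → 24 h equivalent = 3.42 × 24/6 ≈ 13.68 kt.
14 kt < 30 kt ⇒ not rapid intensification.

14 kt, no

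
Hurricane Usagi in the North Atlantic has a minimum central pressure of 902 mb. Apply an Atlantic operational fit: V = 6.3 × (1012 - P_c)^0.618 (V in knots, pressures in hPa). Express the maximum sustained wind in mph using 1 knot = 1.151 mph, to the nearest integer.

ΔP = 1012 − 902 = 110 mb.
V ≈ 6.3 × 110^0.618 = 6.3 × 18.263 ≈ 115.059 kt.
115.059 × 1.151 ≈ 132.43 mph → 132 mph.

132 mph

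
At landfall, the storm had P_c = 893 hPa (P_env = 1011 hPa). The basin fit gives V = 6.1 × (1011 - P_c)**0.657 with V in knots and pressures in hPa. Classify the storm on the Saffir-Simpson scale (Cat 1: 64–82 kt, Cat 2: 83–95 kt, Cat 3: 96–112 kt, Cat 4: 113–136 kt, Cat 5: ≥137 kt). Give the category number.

ΔP = 1011 − 893 = 118 hPa.
V ≈ 6.1 × 118^0.657 = 6.1 × 22.97 ≈ 140 kt.
140 kt falls in the Category 5 band.

5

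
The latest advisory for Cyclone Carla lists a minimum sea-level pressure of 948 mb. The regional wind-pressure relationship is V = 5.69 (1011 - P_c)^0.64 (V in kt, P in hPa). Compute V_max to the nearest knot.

ΔP = 1011 − 948 = 63 mb.
63^0.64 ≈ 14.177.
V ≈ 5.69 × 14.177 ≈ 80.7 kt.

81 kt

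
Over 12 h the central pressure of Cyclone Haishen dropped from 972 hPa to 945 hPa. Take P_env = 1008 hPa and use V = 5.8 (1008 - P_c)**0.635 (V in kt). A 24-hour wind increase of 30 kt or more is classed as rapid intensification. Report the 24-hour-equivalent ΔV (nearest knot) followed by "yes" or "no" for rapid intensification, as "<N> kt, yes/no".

48 kt, yes

V₁: ΔP = 36, V ≈ 5.8 × 36^0.635 ≈ 56.45 kt.
V₂: ΔP = 63, V ≈ 5.8 × 63^0.635 ≈ 80.54 kt.
ΔV over 12 h = 24.09 kt → 24 h equivalent = 24.09 × 24/12 ≈ 48.18 kt.
48 kt ≥ 30 kt ⇒ rapid intensification.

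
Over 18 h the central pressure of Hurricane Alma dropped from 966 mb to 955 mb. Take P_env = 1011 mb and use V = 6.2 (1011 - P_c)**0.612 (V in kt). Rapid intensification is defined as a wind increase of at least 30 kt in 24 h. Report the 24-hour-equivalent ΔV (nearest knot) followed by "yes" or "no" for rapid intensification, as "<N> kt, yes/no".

12 kt, no

V₁: ΔP = 45, V ≈ 6.2 × 45^0.612 ≈ 63.70 kt.
V₂: ΔP = 56, V ≈ 6.2 × 56^0.612 ≈ 72.83 kt.
ΔV over 18 h = 9.13 kt → 24 h equivalent = 9.13 × 24/18 ≈ 12.17 kt.
12 kt < 30 kt ⇒ not rapid intensification.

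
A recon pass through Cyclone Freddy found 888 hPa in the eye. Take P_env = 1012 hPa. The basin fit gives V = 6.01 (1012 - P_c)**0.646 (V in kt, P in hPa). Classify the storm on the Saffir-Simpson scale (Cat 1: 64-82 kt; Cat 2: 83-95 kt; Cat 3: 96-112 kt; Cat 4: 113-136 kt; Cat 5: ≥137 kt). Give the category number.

4

ΔP = 1012 − 888 = 124 hPa.
V ≈ 6.01 × 124^0.646 = 6.01 × 22.51 ≈ 135 kt.
135 kt falls in the Category 4 band.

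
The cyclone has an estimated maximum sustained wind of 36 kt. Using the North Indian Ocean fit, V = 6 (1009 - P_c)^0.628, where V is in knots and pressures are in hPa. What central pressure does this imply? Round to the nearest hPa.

ΔP = (V / 6)^(1/0.628) = (36/6)^1.592.
36/6 = 6.000; 6.000^1.592 ≈ 17.34 hPa.
P_c = 1009 − 17.34 = 991.66 ≈ 992 hPa.

992 hPa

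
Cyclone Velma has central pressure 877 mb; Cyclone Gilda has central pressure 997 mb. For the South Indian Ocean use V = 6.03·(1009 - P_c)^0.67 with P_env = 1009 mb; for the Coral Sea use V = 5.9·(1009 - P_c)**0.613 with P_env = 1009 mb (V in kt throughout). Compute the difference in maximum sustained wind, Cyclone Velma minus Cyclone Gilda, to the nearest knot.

Cyclone Velma: ΔP = 132; V ≈ 6.03 × 132^0.67 ≈ 158.89 kt.
Cyclone Gilda: ΔP = 12; V ≈ 5.9 × 12^0.613 ≈ 27.06 kt.
Difference ≈ 158.89 − 27.06 = 131.83 → 132 kt.

132 kt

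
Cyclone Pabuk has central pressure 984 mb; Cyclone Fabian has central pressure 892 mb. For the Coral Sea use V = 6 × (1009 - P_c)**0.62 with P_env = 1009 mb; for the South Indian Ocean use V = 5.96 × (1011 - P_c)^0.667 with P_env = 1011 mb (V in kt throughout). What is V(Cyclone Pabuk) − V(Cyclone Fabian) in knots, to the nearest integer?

-100 kt

Cyclone Pabuk: ΔP = 25; V ≈ 6 × 25^0.62 ≈ 44.14 kt.
Cyclone Fabian: ΔP = 119; V ≈ 5.96 × 119^0.667 ≈ 144.42 kt.
Difference ≈ 44.14 − 144.42 = -100.28 → -100 kt.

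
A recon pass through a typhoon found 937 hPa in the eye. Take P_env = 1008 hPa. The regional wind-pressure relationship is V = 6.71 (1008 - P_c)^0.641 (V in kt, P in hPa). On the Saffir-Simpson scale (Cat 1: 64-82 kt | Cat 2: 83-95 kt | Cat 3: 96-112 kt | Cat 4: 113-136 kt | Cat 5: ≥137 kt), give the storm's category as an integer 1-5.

3

ΔP = 1008 − 937 = 71 hPa.
V ≈ 6.71 × 71^0.641 = 6.71 × 15.37 ≈ 103 kt.
103 kt falls in the Category 3 band.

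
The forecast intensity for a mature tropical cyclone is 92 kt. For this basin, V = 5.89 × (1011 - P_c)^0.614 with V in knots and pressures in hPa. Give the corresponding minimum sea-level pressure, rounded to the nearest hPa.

923 hPa

ΔP = (V / 5.89)^(1/0.614) = (92/5.89)^1.629.
92/5.89 = 15.620; 15.620^1.629 ≈ 87.92 hPa.
P_c = 1011 − 87.92 = 923.08 ≈ 923 hPa.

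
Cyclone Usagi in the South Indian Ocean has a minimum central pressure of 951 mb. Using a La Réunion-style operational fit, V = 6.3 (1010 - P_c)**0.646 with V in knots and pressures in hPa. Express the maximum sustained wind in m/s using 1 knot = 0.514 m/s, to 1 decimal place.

45.1 m/s

ΔP = 1010 − 951 = 59 mb.
V ≈ 6.3 × 59^0.646 = 6.3 × 13.931 ≈ 87.763 kt.
87.763 × 0.514 ≈ 45.11 m/s → 45.1 m/s.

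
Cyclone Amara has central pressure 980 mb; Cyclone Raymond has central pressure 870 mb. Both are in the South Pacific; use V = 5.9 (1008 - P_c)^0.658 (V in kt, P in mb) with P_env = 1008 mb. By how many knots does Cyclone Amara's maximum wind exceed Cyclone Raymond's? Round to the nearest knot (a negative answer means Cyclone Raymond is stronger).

-98 kt

Cyclone Amara: ΔP = 28; V ≈ 5.9 × 28^0.658 ≈ 52.85 kt.
Cyclone Raymond: ΔP = 138; V ≈ 5.9 × 138^0.658 ≈ 150.97 kt.
Difference ≈ 52.85 − 150.97 = -98.12 → -98 kt.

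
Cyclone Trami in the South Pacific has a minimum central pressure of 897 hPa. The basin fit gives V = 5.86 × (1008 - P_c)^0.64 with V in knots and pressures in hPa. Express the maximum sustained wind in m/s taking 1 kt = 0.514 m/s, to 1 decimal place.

61.4 m/s

ΔP = 1008 − 897 = 111 hPa.
V ≈ 5.86 × 111^0.64 = 5.86 × 20.371 ≈ 119.373 kt.
119.373 × 0.514 ≈ 61.36 m/s → 61.4 m/s.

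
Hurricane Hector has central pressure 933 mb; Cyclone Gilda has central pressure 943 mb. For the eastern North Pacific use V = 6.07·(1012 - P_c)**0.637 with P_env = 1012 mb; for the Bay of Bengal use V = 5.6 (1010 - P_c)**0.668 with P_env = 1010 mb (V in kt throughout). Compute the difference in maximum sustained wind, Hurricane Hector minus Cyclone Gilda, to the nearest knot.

Hurricane Hector: ΔP = 79; V ≈ 6.07 × 79^0.637 ≈ 98.17 kt.
Cyclone Gilda: ΔP = 67; V ≈ 5.6 × 67^0.668 ≈ 92.90 kt.
Difference ≈ 98.17 − 92.90 = 5.27 → 5 kt.

5 kt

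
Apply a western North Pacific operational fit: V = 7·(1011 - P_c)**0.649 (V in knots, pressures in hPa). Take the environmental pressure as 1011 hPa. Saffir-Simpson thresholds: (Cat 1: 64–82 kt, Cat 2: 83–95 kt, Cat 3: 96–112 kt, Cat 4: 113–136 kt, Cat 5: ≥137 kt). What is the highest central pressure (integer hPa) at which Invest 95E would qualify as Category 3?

Category 3 begins at V = 96 kt.
Required ΔP = (96/7)^(1/0.649) = 13.714^1.541 ≈ 56.52 hPa.
P_c ≤ 1011 − 56.52 = 954.48, so the highest integer P_c is 954 hPa.

954 hPa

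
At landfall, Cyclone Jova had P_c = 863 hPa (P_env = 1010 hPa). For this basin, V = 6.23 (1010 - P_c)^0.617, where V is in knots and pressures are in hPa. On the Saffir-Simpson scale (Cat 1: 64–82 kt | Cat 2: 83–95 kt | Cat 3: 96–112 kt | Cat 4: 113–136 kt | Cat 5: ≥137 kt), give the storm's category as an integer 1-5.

4

ΔP = 1010 − 863 = 147 hPa.
V ≈ 6.23 × 147^0.617 = 6.23 × 21.74 ≈ 135 kt.
135 kt falls in the Category 4 band.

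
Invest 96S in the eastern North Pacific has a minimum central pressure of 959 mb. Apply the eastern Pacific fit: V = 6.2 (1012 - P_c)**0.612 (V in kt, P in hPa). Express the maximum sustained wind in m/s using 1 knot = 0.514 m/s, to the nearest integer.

36 m/s

ΔP = 1012 − 959 = 53 mb.
V ≈ 6.2 × 53^0.612 = 6.2 × 11.357 ≈ 70.412 kt.
70.412 × 0.514 ≈ 36.19 m/s → 36 m/s.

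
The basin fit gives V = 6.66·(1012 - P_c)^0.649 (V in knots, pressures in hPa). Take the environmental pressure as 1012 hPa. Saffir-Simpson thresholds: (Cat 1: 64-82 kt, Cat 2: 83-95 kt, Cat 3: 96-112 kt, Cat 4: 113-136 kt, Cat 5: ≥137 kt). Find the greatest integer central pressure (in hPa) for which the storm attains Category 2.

Category 2 begins at V = 83 kt.
Required ΔP = (83/6.66)^(1/0.649) = 12.462^1.541 ≈ 48.77 hPa.
P_c ≤ 1012 − 48.77 = 963.23, so the highest integer P_c is 963 hPa.

963 hPa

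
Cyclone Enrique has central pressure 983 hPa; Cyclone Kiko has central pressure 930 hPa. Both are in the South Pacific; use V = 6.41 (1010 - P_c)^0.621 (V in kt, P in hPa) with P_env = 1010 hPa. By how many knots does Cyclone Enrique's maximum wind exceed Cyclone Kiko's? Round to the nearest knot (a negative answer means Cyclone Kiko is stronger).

-48 kt

Cyclone Enrique: ΔP = 27; V ≈ 6.41 × 27^0.621 ≈ 49.63 kt.
Cyclone Kiko: ΔP = 80; V ≈ 6.41 × 80^0.621 ≈ 97.43 kt.
Difference ≈ 49.63 − 97.43 = -47.80 → -48 kt.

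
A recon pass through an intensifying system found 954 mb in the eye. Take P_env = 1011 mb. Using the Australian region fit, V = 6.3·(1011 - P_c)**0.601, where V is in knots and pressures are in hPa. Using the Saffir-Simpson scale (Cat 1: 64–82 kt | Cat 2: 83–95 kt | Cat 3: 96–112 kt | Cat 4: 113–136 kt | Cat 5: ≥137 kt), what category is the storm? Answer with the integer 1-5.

ΔP = 1011 − 954 = 57 mb.
V ≈ 6.3 × 57^0.601 = 6.3 × 11.36 ≈ 72 kt.
72 kt falls in the Category 1 band.

1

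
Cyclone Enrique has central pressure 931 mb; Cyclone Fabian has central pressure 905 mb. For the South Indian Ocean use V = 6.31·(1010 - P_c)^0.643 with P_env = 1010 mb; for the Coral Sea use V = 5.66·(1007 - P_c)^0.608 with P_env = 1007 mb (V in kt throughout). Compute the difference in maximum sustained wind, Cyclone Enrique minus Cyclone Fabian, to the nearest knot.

11 kt

Cyclone Enrique: ΔP = 79; V ≈ 6.31 × 79^0.643 ≈ 104.76 kt.
Cyclone Fabian: ΔP = 102; V ≈ 5.66 × 102^0.608 ≈ 94.20 kt.
Difference ≈ 104.76 − 94.20 = 10.56 → 11 kt.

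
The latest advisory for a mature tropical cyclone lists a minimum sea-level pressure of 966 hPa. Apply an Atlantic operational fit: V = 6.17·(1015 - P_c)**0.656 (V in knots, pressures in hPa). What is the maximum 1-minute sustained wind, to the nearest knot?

79 kt

ΔP = 1015 − 966 = 49 hPa.
49^0.656 ≈ 12.846.
V ≈ 6.17 × 12.846 ≈ 79.3 kt.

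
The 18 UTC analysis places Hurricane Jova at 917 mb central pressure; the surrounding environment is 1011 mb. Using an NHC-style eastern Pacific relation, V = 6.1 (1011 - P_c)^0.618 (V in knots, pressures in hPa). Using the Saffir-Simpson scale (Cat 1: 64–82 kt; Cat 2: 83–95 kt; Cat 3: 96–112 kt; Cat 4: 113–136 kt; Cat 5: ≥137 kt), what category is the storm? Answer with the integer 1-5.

ΔP = 1011 − 917 = 94 mb.
V ≈ 6.1 × 94^0.618 = 6.1 × 16.57 ≈ 101 kt.
101 kt falls in the Category 3 band.

3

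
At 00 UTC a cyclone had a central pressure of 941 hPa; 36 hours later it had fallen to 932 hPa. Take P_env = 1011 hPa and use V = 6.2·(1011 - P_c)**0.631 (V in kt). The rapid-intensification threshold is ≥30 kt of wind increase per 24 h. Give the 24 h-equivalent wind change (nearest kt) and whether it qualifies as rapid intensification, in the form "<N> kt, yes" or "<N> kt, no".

V₁: ΔP = 70, V ≈ 6.2 × 70^0.631 ≈ 90.50 kt.
V₂: ΔP = 79, V ≈ 6.2 × 79^0.631 ≈ 97.68 kt.
ΔV over 36 h = 7.18 kt → 24 h equivalent = 7.18 × 24/36 ≈ 4.79 kt.
5 kt < 30 kt ⇒ not rapid intensification.

5 kt, no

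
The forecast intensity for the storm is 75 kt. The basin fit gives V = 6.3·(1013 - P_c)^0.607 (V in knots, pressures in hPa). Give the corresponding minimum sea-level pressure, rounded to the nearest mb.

ΔP = (V / 6.3)^(1/0.607) = (75/6.3)^1.647.
75/6.3 = 11.905; 11.905^1.647 ≈ 59.18 mb.
P_c = 1013 − 59.18 = 953.82 ≈ 954 mb.

954 mb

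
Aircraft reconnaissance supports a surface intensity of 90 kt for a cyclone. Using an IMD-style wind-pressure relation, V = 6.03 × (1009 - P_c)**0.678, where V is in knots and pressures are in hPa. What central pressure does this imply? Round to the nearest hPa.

955 hPa

ΔP = (V / 6.03)^(1/0.678) = (90/6.03)^1.475.
90/6.03 = 14.925; 14.925^1.475 ≈ 53.88 hPa.
P_c = 1009 − 53.88 = 955.12 ≈ 955 hPa.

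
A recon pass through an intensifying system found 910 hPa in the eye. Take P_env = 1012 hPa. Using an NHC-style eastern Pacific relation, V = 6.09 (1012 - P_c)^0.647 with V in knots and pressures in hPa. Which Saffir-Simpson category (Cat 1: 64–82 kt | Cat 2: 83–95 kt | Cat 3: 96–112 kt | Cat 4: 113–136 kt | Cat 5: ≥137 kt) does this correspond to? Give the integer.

ΔP = 1012 − 910 = 102 hPa.
V ≈ 6.09 × 102^0.647 = 6.09 × 19.93 ≈ 121 kt.
121 kt falls in the Category 4 band.

4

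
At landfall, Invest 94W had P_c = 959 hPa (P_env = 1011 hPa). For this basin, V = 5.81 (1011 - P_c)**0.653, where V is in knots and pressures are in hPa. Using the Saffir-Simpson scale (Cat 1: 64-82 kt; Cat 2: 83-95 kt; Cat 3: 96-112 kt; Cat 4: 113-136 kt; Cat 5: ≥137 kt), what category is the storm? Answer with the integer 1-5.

ΔP = 1011 − 959 = 52 hPa.
V ≈ 5.81 × 52^0.653 = 5.81 × 13.20 ≈ 77 kt.
77 kt falls in the Category 1 band.

1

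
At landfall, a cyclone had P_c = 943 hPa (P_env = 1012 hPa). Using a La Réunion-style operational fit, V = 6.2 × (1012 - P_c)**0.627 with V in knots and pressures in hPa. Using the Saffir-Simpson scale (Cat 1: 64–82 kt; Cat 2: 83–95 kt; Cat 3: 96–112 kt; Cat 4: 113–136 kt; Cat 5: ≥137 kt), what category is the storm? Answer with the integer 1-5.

ΔP = 1012 − 943 = 69 hPa.
V ≈ 6.2 × 69^0.627 = 6.2 × 14.22 ≈ 88 kt.
88 kt falls in the Category 2 band.

2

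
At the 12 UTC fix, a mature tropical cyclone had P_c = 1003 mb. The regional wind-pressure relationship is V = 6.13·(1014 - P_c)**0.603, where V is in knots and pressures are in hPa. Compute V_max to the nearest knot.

26 kt

ΔP = 1014 − 1003 = 11 mb.
11^0.603 ≈ 4.246.
V ≈ 6.13 × 4.246 ≈ 26.0 kt.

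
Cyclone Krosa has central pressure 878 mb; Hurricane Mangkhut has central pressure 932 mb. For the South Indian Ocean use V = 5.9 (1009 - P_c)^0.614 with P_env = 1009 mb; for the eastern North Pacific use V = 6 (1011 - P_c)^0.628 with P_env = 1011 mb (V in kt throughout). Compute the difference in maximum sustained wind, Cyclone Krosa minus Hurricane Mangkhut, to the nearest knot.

Cyclone Krosa: ΔP = 131; V ≈ 5.9 × 131^0.614 ≈ 117.72 kt.
Hurricane Mangkhut: ΔP = 79; V ≈ 6 × 79^0.628 ≈ 93.30 kt.
Difference ≈ 117.72 − 93.30 = 24.42 → 24 kt.

24 kt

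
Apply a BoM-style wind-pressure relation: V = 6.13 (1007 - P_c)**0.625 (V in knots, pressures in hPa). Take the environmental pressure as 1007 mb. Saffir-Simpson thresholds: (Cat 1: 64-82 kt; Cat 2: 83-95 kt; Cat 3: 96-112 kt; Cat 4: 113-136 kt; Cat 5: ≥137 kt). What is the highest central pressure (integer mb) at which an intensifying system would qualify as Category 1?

Category 1 begins at V = 64 kt.
Required ΔP = (64/6.13)^(1/0.625) = 10.440^1.600 ≈ 42.65 mb.
P_c ≤ 1007 − 42.65 = 964.35, so the highest integer P_c is 964 mb.

964 mb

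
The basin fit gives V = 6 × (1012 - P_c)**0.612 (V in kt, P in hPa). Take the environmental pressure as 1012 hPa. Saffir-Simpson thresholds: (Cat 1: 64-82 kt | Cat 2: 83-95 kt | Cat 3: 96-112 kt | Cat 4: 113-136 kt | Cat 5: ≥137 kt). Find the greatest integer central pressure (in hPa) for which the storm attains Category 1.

Category 1 begins at V = 64 kt.
Required ΔP = (64/6)^(1/0.612) = 10.667^1.634 ≈ 47.84 hPa.
P_c ≤ 1012 − 47.84 = 964.16, so the highest integer P_c is 964 hPa.

964 hPa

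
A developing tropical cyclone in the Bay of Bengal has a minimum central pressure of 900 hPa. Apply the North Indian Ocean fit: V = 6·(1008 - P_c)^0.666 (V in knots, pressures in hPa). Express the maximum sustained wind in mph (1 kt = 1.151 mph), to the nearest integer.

ΔP = 1008 − 900 = 108 hPa.
V ≈ 6 × 108^0.666 = 6 × 22.608 ≈ 135.647 kt.
135.647 × 1.151 ≈ 156.13 mph → 156 mph.

156 mph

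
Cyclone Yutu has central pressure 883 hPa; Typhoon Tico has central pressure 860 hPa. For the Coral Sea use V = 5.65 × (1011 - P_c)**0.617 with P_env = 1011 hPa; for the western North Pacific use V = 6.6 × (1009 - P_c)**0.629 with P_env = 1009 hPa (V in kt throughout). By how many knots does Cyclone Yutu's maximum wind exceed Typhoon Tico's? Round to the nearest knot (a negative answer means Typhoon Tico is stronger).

Cyclone Yutu: ΔP = 128; V ≈ 5.65 × 128^0.617 ≈ 112.77 kt.
Typhoon Tico: ΔP = 149; V ≈ 6.6 × 149^0.629 ≈ 153.63 kt.
Difference ≈ 112.77 − 153.63 = -40.86 → -41 kt.

-41 kt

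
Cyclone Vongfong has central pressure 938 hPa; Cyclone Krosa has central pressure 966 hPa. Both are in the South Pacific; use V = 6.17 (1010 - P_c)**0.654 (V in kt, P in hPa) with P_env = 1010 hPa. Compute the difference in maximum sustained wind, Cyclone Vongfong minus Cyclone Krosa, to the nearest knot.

Cyclone Vongfong: ΔP = 72; V ≈ 6.17 × 72^0.654 ≈ 101.15 kt.
Cyclone Krosa: ΔP = 44; V ≈ 6.17 × 44^0.654 ≈ 73.30 kt.
Difference ≈ 101.15 − 73.30 = 27.85 → 28 kt.

28 kt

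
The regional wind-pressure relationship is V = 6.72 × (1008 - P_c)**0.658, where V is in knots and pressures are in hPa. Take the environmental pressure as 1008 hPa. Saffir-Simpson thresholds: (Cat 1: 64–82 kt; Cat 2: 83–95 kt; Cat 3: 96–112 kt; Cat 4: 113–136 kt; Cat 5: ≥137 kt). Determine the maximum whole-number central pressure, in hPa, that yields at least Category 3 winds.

Category 3 begins at V = 96 kt.
Required ΔP = (96/6.72)^(1/0.658) = 14.286^1.520 ≈ 56.91 hPa.
P_c ≤ 1008 − 56.91 = 951.09, so the highest integer P_c is 951 hPa.

951 hPa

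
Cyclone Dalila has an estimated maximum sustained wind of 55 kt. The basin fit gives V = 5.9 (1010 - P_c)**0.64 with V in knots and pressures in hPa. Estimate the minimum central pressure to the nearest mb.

977 mb

ΔP = (V / 5.9)^(1/0.64) = (55/5.9)^1.562.
55/5.9 = 9.322; 9.322^1.562 ≈ 32.72 mb.
P_c = 1010 − 32.72 = 977.28 ≈ 977 mb.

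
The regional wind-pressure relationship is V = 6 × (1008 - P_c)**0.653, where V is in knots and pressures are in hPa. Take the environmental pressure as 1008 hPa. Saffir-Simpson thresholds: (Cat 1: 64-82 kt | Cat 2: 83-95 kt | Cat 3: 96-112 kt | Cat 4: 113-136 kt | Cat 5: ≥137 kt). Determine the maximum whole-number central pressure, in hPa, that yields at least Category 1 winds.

970 hPa

Category 1 begins at V = 64 kt.
Required ΔP = (64/6)^(1/0.653) = 10.667^1.531 ≈ 37.52 hPa.
P_c ≤ 1008 − 37.52 = 970.48, so the highest integer P_c is 970 hPa.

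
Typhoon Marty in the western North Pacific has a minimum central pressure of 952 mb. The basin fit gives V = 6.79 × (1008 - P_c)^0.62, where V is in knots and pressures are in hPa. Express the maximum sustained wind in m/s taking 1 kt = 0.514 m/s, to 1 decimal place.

ΔP = 1008 − 952 = 56 mb.
V ≈ 6.79 × 56^0.62 = 6.79 × 12.130 ≈ 82.366 kt.
82.366 × 0.514 ≈ 42.34 m/s → 42.3 m/s.

42.3 m/s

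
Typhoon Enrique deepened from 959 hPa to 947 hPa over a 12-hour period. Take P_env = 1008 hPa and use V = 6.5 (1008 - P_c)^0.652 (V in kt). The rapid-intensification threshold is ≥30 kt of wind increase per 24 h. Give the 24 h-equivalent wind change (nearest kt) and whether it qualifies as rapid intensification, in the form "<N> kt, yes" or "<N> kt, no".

25 kt, no

V₁: ΔP = 49, V ≈ 6.5 × 49^0.652 ≈ 82.21 kt.
V₂: ΔP = 61, V ≈ 6.5 × 61^0.652 ≈ 94.83 kt.
ΔV over 12 h = 12.62 kt → 24 h equivalent = 12.62 × 24/12 ≈ 25.24 kt.
25 kt < 30 kt ⇒ not rapid intensification.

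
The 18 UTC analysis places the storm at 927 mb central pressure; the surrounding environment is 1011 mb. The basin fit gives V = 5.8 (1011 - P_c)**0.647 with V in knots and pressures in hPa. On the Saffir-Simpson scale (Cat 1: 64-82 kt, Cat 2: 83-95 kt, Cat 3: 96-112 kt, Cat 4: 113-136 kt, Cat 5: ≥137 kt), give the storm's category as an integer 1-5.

3

ΔP = 1011 − 927 = 84 mb.
V ≈ 5.8 × 84^0.647 = 5.8 × 17.58 ≈ 102 kt.
102 kt falls in the Category 3 band.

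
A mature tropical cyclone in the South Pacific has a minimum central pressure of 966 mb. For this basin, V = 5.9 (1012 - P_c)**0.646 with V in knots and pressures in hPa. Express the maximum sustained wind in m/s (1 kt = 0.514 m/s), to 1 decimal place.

ΔP = 1012 − 966 = 46 mb.
V ≈ 5.9 × 46^0.646 = 5.9 × 11.862 ≈ 69.983 kt.
69.983 × 0.514 ≈ 35.97 m/s → 36.0 m/s.

36.0 m/s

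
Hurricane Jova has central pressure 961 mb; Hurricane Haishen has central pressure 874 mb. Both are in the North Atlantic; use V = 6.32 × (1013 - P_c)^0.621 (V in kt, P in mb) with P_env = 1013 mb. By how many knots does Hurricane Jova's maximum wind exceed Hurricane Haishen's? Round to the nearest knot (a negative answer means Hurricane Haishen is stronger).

-62 kt

Hurricane Jova: ΔP = 52; V ≈ 6.32 × 52^0.621 ≈ 73.51 kt.
Hurricane Haishen: ΔP = 139; V ≈ 6.32 × 139^0.621 ≈ 135.37 kt.
Difference ≈ 73.51 − 135.37 = -61.86 → -62 kt.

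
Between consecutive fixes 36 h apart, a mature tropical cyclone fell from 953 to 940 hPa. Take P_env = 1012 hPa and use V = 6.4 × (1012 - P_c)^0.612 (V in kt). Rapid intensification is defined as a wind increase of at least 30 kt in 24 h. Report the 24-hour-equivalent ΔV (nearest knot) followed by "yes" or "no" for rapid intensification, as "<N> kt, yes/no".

V₁: ΔP = 59, V ≈ 6.4 × 59^0.612 ≈ 77.61 kt.
V₂: ΔP = 72, V ≈ 6.4 × 72^0.612 ≈ 87.67 kt.
ΔV over 36 h = 10.06 kt → 24 h equivalent = 10.06 × 24/36 ≈ 6.71 kt.
7 kt < 30 kt ⇒ not rapid intensification.

7 kt, no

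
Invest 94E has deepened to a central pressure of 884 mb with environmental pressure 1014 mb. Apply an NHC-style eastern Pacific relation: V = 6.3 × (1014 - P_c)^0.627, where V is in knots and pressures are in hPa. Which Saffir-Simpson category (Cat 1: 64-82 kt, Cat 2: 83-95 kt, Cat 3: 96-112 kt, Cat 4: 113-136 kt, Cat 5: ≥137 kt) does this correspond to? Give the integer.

ΔP = 1014 − 884 = 130 mb.
V ≈ 6.3 × 130^0.627 = 6.3 × 21.16 ≈ 133 kt.
133 kt falls in the Category 4 band.

4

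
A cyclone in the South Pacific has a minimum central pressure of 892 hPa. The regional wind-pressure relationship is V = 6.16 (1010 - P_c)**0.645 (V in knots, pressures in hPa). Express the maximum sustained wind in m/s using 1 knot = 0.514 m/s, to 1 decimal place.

68.7 m/s

ΔP = 1010 − 892 = 118 hPa.
V ≈ 6.16 × 118^0.645 = 6.16 × 21.695 ≈ 133.643 kt.
133.643 × 0.514 ≈ 68.69 m/s → 68.7 m/s.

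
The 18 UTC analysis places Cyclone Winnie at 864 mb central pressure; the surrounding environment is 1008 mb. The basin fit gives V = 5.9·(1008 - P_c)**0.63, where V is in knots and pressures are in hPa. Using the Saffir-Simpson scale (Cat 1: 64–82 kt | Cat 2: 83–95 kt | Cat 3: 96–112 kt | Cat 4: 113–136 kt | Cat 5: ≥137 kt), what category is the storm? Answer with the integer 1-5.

4

ΔP = 1008 − 864 = 144 mb.
V ≈ 5.9 × 144^0.63 = 5.9 × 22.90 ≈ 135 kt.
135 kt falls in the Category 4 band.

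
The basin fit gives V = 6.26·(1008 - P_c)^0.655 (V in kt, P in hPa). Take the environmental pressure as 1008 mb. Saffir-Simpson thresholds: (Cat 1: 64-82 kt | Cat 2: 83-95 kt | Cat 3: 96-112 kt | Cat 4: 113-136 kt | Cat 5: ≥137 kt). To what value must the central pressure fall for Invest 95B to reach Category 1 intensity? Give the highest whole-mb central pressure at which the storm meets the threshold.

Category 1 begins at V = 64 kt.
Required ΔP = (64/6.26)^(1/0.655) = 10.224^1.527 ≈ 34.78 mb.
P_c ≤ 1008 − 34.78 = 973.22, so the highest integer P_c is 973 mb.

973 mb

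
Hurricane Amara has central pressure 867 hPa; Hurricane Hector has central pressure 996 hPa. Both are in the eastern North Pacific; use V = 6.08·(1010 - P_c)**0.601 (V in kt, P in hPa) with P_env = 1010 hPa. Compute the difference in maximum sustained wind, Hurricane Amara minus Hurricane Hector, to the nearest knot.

Hurricane Amara: ΔP = 143; V ≈ 6.08 × 143^0.601 ≈ 120.02 kt.
Hurricane Hector: ΔP = 14; V ≈ 6.08 × 14^0.601 ≈ 29.70 kt.
Difference ≈ 120.02 − 29.70 = 90.32 → 90 kt.

90 kt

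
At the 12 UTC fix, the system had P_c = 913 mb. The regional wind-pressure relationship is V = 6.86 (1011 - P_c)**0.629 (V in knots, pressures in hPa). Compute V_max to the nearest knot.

ΔP = 1011 − 913 = 98 mb.
98^0.629 ≈ 17.885.
V ≈ 6.86 × 17.885 ≈ 122.7 kt.

123 kt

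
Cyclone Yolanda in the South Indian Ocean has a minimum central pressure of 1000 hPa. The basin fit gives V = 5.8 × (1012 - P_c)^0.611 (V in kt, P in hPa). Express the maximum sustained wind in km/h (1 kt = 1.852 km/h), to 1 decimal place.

49.0 km/h

ΔP = 1012 − 1000 = 12 hPa.
V ≈ 5.8 × 12^0.611 = 5.8 × 4.564 ≈ 26.473 kt.
26.473 × 1.852 ≈ 49.03 km/h → 49.0 km/h.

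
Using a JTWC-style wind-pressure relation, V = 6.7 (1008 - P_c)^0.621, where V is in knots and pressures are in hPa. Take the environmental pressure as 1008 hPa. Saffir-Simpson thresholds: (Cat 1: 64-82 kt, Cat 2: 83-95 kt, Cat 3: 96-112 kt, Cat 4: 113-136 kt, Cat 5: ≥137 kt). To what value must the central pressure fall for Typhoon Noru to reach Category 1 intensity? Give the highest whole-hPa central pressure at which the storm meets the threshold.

970 hPa

Category 1 begins at V = 64 kt.
Required ΔP = (64/6.7)^(1/0.621) = 9.552^1.610 ≈ 37.87 hPa.
P_c ≤ 1008 − 37.87 = 970.13, so the highest integer P_c is 970 hPa.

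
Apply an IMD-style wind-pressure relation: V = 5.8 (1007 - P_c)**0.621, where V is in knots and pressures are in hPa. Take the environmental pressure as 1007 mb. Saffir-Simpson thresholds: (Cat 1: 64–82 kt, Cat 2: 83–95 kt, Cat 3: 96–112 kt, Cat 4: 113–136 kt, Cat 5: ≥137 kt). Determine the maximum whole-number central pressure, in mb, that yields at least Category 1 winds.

Category 1 begins at V = 64 kt.
Required ΔP = (64/5.8)^(1/0.621) = 11.034^1.610 ≈ 47.77 mb.
P_c ≤ 1007 − 47.77 = 959.23, so the highest integer P_c is 959 mb.

959 mb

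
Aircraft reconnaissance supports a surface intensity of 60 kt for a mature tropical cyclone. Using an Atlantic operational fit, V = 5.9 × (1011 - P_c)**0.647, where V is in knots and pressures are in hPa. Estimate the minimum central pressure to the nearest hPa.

975 hPa

ΔP = (V / 5.9)^(1/0.647) = (60/5.9)^1.546.
60/5.9 = 10.169; 10.169^1.546 ≈ 36.05 hPa.
P_c = 1011 − 36.05 = 974.95 ≈ 975 hPa.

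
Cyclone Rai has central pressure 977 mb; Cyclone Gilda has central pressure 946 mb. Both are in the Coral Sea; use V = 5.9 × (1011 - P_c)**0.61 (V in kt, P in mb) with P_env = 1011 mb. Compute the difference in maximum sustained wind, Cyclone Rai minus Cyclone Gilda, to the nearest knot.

-25 kt

Cyclone Rai: ΔP = 34; V ≈ 5.9 × 34^0.61 ≈ 50.71 kt.
Cyclone Gilda: ΔP = 65; V ≈ 5.9 × 65^0.61 ≈ 75.29 kt.
Difference ≈ 50.71 − 75.29 = -24.58 → -25 kt.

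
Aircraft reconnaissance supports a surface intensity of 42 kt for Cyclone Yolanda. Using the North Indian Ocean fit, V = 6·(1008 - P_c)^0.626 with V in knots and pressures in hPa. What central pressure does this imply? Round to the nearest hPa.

986 hPa

ΔP = (V / 6)^(1/0.626) = (42/6)^1.597.
42/6 = 7.000; 7.000^1.597 ≈ 22.39 hPa.
P_c = 1008 − 22.39 = 985.61 ≈ 986 hPa.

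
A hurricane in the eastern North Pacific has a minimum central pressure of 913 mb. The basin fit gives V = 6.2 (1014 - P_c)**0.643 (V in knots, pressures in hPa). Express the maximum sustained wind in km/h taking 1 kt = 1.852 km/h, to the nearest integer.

223 km/h

ΔP = 1014 − 913 = 101 mb.
V ≈ 6.2 × 101^0.643 = 6.2 × 19.444 ≈ 120.551 kt.
120.551 × 1.852 ≈ 223.26 km/h → 223 km/h.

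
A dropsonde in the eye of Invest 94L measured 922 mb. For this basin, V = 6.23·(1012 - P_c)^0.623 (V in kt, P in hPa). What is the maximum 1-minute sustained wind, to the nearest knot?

103 kt

ΔP = 1012 − 922 = 90 mb.
90^0.623 ≈ 16.500.
V ≈ 6.23 × 16.500 ≈ 102.8 kt.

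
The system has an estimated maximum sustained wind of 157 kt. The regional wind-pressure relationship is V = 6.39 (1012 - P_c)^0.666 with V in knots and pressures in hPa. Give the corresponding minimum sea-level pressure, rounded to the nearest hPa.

890 hPa

ΔP = (V / 6.39)^(1/0.666) = (157/6.39)^1.502.
157/6.39 = 24.570; 24.570^1.502 ≈ 122.37 hPa.
P_c = 1012 − 122.37 = 889.63 ≈ 890 hPa.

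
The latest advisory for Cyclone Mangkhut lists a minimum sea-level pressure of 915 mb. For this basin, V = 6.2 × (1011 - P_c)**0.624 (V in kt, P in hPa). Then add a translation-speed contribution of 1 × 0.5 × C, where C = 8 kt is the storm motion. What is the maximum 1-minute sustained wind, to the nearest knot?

ΔP = 1011 − 915 = 96 mb.
96^0.624 ≈ 17.256.
V ≈ 6.2 × 17.256 ≈ 107.0 kt.
Translation term: 1 × 0.5 × 8 = 4 kt.
Corrected V ≈ 111 kt → 111 kt.

111 kt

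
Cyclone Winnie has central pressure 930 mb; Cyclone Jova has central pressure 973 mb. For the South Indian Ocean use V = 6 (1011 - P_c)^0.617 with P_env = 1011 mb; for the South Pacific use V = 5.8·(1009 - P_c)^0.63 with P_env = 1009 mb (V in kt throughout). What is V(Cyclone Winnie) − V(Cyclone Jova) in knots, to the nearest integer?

Cyclone Winnie: ΔP = 81; V ≈ 6 × 81^0.617 ≈ 90.30 kt.
Cyclone Jova: ΔP = 36; V ≈ 5.8 × 36^0.63 ≈ 55.45 kt.
Difference ≈ 90.30 − 55.45 = 34.85 → 35 kt.

35 kt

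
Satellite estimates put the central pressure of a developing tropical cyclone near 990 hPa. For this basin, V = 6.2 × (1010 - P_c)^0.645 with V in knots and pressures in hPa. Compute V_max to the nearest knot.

ΔP = 1010 − 990 = 20 hPa.
20^0.645 ≈ 6.905.
V ≈ 6.2 × 6.905 ≈ 42.8 kt.

43 kt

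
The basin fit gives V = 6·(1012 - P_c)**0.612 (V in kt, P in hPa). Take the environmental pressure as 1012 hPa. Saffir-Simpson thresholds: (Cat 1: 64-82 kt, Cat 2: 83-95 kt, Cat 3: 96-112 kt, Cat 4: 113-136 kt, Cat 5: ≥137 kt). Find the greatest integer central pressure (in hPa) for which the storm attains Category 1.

964 hPa

Category 1 begins at V = 64 kt.
Required ΔP = (64/6)^(1/0.612) = 10.667^1.634 ≈ 47.84 hPa.
P_c ≤ 1012 − 47.84 = 964.16, so the highest integer P_c is 964 hPa.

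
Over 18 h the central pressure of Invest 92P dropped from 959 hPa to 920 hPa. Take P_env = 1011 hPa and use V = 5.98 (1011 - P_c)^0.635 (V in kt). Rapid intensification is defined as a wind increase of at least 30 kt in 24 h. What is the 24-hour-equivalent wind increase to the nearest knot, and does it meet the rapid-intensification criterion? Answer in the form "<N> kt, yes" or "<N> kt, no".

V₁: ΔP = 52, V ≈ 5.98 × 52^0.635 ≈ 73.51 kt.
V₂: ΔP = 91, V ≈ 5.98 × 91^0.635 ≈ 104.88 kt.
ΔV over 18 h = 31.37 kt → 24 h equivalent = 31.37 × 24/18 ≈ 41.83 kt.
42 kt ≥ 30 kt ⇒ rapid intensification.

42 kt, yes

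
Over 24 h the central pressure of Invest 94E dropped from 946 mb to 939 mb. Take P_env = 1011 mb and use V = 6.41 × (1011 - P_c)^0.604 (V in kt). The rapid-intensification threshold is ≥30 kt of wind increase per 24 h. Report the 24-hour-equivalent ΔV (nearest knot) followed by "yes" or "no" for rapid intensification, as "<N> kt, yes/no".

5 kt, no

V₁: ΔP = 65, V ≈ 6.41 × 65^0.604 ≈ 79.77 kt.
V₂: ΔP = 72, V ≈ 6.41 × 72^0.604 ≈ 84.86 kt.
ΔV over 24 h = 5.09 kt → 24 h equivalent = 5.09 × 24/24 ≈ 5.09 kt.
5 kt < 30 kt ⇒ not rapid intensification.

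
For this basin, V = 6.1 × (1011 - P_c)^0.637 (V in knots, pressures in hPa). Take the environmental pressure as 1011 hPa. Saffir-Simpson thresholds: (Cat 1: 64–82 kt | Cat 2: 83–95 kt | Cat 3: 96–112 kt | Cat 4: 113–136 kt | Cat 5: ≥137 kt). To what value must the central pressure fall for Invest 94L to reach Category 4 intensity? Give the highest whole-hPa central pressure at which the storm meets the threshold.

Category 4 begins at V = 113 kt.
Required ΔP = (113/6.1)^(1/0.637) = 18.525^1.570 ≈ 97.77 hPa.
P_c ≤ 1011 − 97.77 = 913.23, so the highest integer P_c is 913 hPa.

913 hPa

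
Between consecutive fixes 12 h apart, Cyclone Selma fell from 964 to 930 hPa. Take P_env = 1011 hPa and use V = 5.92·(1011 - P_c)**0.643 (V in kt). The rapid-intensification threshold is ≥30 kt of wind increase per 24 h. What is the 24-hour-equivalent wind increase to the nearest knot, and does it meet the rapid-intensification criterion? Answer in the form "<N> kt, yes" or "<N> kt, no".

59 kt, yes

V₁: ΔP = 47, V ≈ 5.92 × 47^0.643 ≈ 70.39 kt.
V₂: ΔP = 81, V ≈ 5.92 × 81^0.643 ≈ 99.88 kt.
ΔV over 12 h = 29.49 kt → 24 h equivalent = 29.49 × 24/12 ≈ 58.98 kt.
59 kt ≥ 30 kt ⇒ rapid intensification.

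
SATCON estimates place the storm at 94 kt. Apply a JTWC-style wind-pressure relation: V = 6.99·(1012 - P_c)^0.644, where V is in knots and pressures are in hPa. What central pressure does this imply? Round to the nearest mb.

955 mb

ΔP = (V / 6.99)^(1/0.644) = (94/6.99)^1.553.
94/6.99 = 13.448; 13.448^1.553 ≈ 56.57 mb.
P_c = 1012 − 56.57 = 955.43 ≈ 955 mb.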